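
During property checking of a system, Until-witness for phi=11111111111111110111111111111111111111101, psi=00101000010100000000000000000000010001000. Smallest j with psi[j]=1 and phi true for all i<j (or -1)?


(phi U psi) at 0: need smallest j with psi[j]=1 and phi[i]=1 for all i in [0,j).
Scan from step 0:
  step 0: phi=1, psi=0 -> continue
  step 1: phi=1, psi=0 -> continue
  step 2: psi=1 and phi held for [0,2) -> witness found
Witness step = 2

2


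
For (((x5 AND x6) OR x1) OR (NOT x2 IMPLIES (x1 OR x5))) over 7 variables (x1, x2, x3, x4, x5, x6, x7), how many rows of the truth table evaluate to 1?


Formula: (((x5 AND x6) OR x1) OR (NOT x2 IMPLIES (x1 OR x5))) over 7 vars (128 rows)
Evaluate each row (x1, x2, x3, x4, x5, x6, x7 as bits, MSB first):
  row 0 [0000000]: (((0 AND 0) OR 0) OR (NOT 0 IMPLIES (0 OR 0))) -> 0
  row 1 [0000001]: (((0 AND 0) OR 0) OR (NOT 0 IMPLIES (0 OR 0))) -> 0
  row 2 [0000010]: (((0 AND 1) OR 0) OR (NOT 0 IMPLIES (0 OR 0))) -> 0
  row 3 [0000011]: (((0 AND 1) OR 0) OR (NOT 0 IMPLIES (0 OR 0))) -> 0
  row 4 [0000100]: (((1 AND 0) OR 0) OR (NOT 0 IMPLIES (0 OR 1))) -> 1
  (every remaining row is evaluated the same way; all 128 results are listed next)
Full result column, 8 rows per line (x1,x2,x3,x4 fixed per line; x5,x6,x7 runs 000..111 left to right):
  rows 0-7 [x1,x2,x3,x4=0000]: 00001111  (ones: 4)
  rows 8-15 [x1,x2,x3,x4=0001]: 00001111  (ones: 4)
  rows 16-23 [x1,x2,x3,x4=0010]: 00001111  (ones: 4)
  rows 24-31 [x1,x2,x3,x4=0011]: 00001111  (ones: 4)
  rows 32-39 [x1,x2,x3,x4=0100]: 11111111  (ones: 8)
  rows 40-47 [x1,x2,x3,x4=0101]: 11111111  (ones: 8)
  rows 48-55 [x1,x2,x3,x4=0110]: 11111111  (ones: 8)
  rows 56-63 [x1,x2,x3,x4=0111]: 11111111  (ones: 8)
  rows 64-71 [x1,x2,x3,x4=1000]: 11111111  (ones: 8)
  rows 72-79 [x1,x2,x3,x4=1001]: 11111111  (ones: 8)
  rows 80-87 [x1,x2,x3,x4=1010]: 11111111  (ones: 8)
  rows 88-95 [x1,x2,x3,x4=1011]: 11111111  (ones: 8)
  rows 96-103 [x1,x2,x3,x4=1100]: 11111111  (ones: 8)
  rows 104-111 [x1,x2,x3,x4=1101]: 11111111  (ones: 8)
  rows 112-119 [x1,x2,x3,x4=1110]: 11111111  (ones: 8)
  rows 120-127 [x1,x2,x3,x4=1111]: 11111111  (ones: 8)
Count of 1-rows = 4+4+4+4+8+8+8+8+8+8+8+8+8+8+8+8 = 112

112


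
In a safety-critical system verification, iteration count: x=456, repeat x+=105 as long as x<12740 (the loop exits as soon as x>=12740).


Step 1: x goes from 456 toward 12740 by 105; the body runs while x<12740, so iterations = ceil((bound-start)/step)
Step 2: Distance=12284
Step 3: ceil(12284/105)=117

117


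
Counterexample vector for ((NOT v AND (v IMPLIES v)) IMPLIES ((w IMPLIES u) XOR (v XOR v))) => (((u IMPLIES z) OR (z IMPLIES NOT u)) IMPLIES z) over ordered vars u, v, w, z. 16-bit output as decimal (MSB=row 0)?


F1 = ((NOT v AND (v IMPLIES v)) IMPLIES ((w IMPLIES u) XOR (v XOR v)))
F2 = (((u IMPLIES z) OR (z IMPLIES NOT u)) IMPLIES z)
Counterexample to F1=>F2 is where F1=1 and F2=0.
Evaluate each row (bits = u,v,w,z, MSB first):
  row 0 [0000]: F1=1 F2=0 -> F1&~F2 -> 1
  row 1 [0001]: F1=1 F2=1 -> F1&~F2 -> 0
  row 2 [0010]: F1=0 F2=0 -> F1&~F2 -> 0
  row 3 [0011]: F1=0 F2=1 -> F1&~F2 -> 0
  row 4 [0100]: F1=1 F2=0 -> F1&~F2 -> 1
  row 5 [0101]: F1=1 F2=1 -> F1&~F2 -> 0
  row 6 [0110]: F1=1 F2=0 -> F1&~F2 -> 1
  row 7 [0111]: F1=1 F2=1 -> F1&~F2 -> 0
  row 8 [1000]: F1=1 F2=0 -> F1&~F2 -> 1
  row 9 [1001]: F1=1 F2=1 -> F1&~F2 -> 0
  row 10 [1010]: F1=1 F2=0 -> F1&~F2 -> 1
  row 11 [1011]: F1=1 F2=1 -> F1&~F2 -> 0
  row 12 [1100]: F1=1 F2=0 -> F1&~F2 -> 1
  row 13 [1101]: F1=1 F2=1 -> F1&~F2 -> 0
  row 14 [1110]: F1=1 F2=0 -> F1&~F2 -> 1
  row 15 [1111]: F1=1 F2=1 -> F1&~F2 -> 0
Full result column, 4 rows per line (u,v fixed per line; w,z runs 00..11 left to right):
  rows 0-3 [u,v=00]: 1000  = hex 8
  rows 4-7 [u,v=01]: 1010  = hex A
  rows 8-11 [u,v=10]: 1010  = hex A
  rows 12-15 [u,v=11]: 1010  = hex A
Counterexample vector (row 0 .. row 15) = 1000101010101010
Output column grouped in 4s = 1000 1010 1010 1010 = 0x8AAA
Convert to decimal digit by digit (value = value*16 + digit):
  8 -> 8
  8*16 + 10 (A) = 138
  138*16 + 10 (A) = 2218
  2218*16 + 10 (A) = 35498
Decimal = 35498

35498


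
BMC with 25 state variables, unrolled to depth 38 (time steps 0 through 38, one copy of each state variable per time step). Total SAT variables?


BMC unrolls to depth k, creating one copy of each state var for steps 0..k.
Step count = 38 + 1 = 39 (steps 0 through 38)
Vars per step = 25
Total = 25 * 39 = 975

975


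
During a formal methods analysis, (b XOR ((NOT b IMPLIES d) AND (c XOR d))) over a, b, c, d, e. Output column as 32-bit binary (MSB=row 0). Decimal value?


Formula: (b XOR ((NOT b IMPLIES d) AND (c XOR d))) over a, b, c, d, e (32 rows)
Evaluate each row (bits = a,b,c,d,e, MSB first):
  row 0 [00000]: (0 XOR ((NOT 0 IMPLIES 0) AND (0 XOR 0))) -> 0
  row 1 [00001]: (0 XOR ((NOT 0 IMPLIES 0) AND (0 XOR 0))) -> 0
  row 2 [00010]: (0 XOR ((NOT 0 IMPLIES 1) AND (0 XOR 1))) -> 1
  row 3 [00011]: (0 XOR ((NOT 0 IMPLIES 1) AND (0 XOR 1))) -> 1
  row 4 [00100]: (0 XOR ((NOT 0 IMPLIES 0) AND (1 XOR 0))) -> 0
  row 5 [00101]: (0 XOR ((NOT 0 IMPLIES 0) AND (1 XOR 0))) -> 0
  row 6 [00110]: (0 XOR ((NOT 0 IMPLIES 1) AND (1 XOR 1))) -> 0
  row 7 [00111]: (0 XOR ((NOT 0 IMPLIES 1) AND (1 XOR 1))) -> 0
  row 8 [01000]: (1 XOR ((NOT 1 IMPLIES 0) AND (0 XOR 0))) -> 1
  row 9 [01001]: (1 XOR ((NOT 1 IMPLIES 0) AND (0 XOR 0))) -> 1
  row 10 [01010]: (1 XOR ((NOT 1 IMPLIES 1) AND (0 XOR 1))) -> 0
  row 11 [01011]: (1 XOR ((NOT 1 IMPLIES 1) AND (0 XOR 1))) -> 0
  row 12 [01100]: (1 XOR ((NOT 1 IMPLIES 0) AND (1 XOR 0))) -> 0
  row 13 [01101]: (1 XOR ((NOT 1 IMPLIES 0) AND (1 XOR 0))) -> 0
  row 14 [01110]: (1 XOR ((NOT 1 IMPLIES 1) AND (1 XOR 1))) -> 1
  row 15 [01111]: (1 XOR ((NOT 1 IMPLIES 1) AND (1 XOR 1))) -> 1
  row 16 [10000]: (0 XOR ((NOT 0 IMPLIES 0) AND (0 XOR 0))) -> 0
  row 17 [10001]: (0 XOR ((NOT 0 IMPLIES 0) AND (0 XOR 0))) -> 0
  row 18 [10010]: (0 XOR ((NOT 0 IMPLIES 1) AND (0 XOR 1))) -> 1
  row 19 [10011]: (0 XOR ((NOT 0 IMPLIES 1) AND (0 XOR 1))) -> 1
  row 20 [10100]: (0 XOR ((NOT 0 IMPLIES 0) AND (1 XOR 0))) -> 0
  row 21 [10101]: (0 XOR ((NOT 0 IMPLIES 0) AND (1 XOR 0))) -> 0
  row 22 [10110]: (0 XOR ((NOT 0 IMPLIES 1) AND (1 XOR 1))) -> 0
  row 23 [10111]: (0 XOR ((NOT 0 IMPLIES 1) AND (1 XOR 1))) -> 0
  row 24 [11000]: (1 XOR ((NOT 1 IMPLIES 0) AND (0 XOR 0))) -> 1
  row 25 [11001]: (1 XOR ((NOT 1 IMPLIES 0) AND (0 XOR 0))) -> 1
  row 26 [11010]: (1 XOR ((NOT 1 IMPLIES 1) AND (0 XOR 1))) -> 0
  row 27 [11011]: (1 XOR ((NOT 1 IMPLIES 1) AND (0 XOR 1))) -> 0
  row 28 [11100]: (1 XOR ((NOT 1 IMPLIES 0) AND (1 XOR 0))) -> 0
  row 29 [11101]: (1 XOR ((NOT 1 IMPLIES 0) AND (1 XOR 0))) -> 0
  row 30 [11110]: (1 XOR ((NOT 1 IMPLIES 1) AND (1 XOR 1))) -> 1
  row 31 [11111]: (1 XOR ((NOT 1 IMPLIES 1) AND (1 XOR 1))) -> 1
Full result column, 4 rows per line (a,b,c fixed per line; d,e runs 00..11 left to right):
  rows 0-3 [a,b,c=000]: 0011  = hex 3
  rows 4-7 [a,b,c=001]: 0000  = hex 0
  rows 8-11 [a,b,c=010]: 1100  = hex C
  rows 12-15 [a,b,c=011]: 0011  = hex 3
  rows 16-19 [a,b,c=100]: 0011  = hex 3
  rows 20-23 [a,b,c=101]: 0000  = hex 0
  rows 24-27 [a,b,c=110]: 1100  = hex C
  rows 28-31 [a,b,c=111]: 0011  = hex 3
Output column (row 0 .. row 31) = 00110000110000110011000011000011
Output column grouped in 4s = 0011 0000 1100 0011 0011 0000 1100 0011 = 0x30C330C3
Convert to decimal digit by digit (value = value*16 + digit):
  3 -> 3
  3*16 + 0 = 48
  48*16 + 12 (C) = 780
  780*16 + 3 = 12483
  12483*16 + 3 = 199731
  199731*16 + 0 = 3195696
  3195696*16 + 12 (C) = 51131148
  51131148*16 + 3 = 818098371
Decimal = 818098371

818098371


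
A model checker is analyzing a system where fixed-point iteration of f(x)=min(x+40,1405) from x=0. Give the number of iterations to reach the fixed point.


Step 1: x=0, cap=1405, increment=40
Step 2: x grows by 40 each step until capped at 1405; fixed point is x=1405
Step 3: iterations = ceil(1405/40) = 36

36


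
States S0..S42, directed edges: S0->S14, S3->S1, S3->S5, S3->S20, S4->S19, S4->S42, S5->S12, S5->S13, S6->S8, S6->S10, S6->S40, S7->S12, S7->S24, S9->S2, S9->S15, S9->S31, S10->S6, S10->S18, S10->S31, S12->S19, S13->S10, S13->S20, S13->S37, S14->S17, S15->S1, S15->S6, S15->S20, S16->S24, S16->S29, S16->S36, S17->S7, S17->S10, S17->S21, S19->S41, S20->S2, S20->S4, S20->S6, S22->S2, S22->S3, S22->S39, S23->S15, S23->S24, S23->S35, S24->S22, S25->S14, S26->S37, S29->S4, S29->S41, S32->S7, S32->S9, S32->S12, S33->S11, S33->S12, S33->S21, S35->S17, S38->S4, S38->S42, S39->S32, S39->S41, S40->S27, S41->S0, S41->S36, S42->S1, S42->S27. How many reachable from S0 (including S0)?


BFS from S0:
  layer 0: {S0}
  layer 1: {S14}
  layer 2: {S17}
  layer 3: {S7, S10, S21}
  layer 4: {S6, S12, S18, S24, S31}
  layer 5: {S8, S19, S22, S40}
  layer 6: {S2, S3, S27, S39, S41}
  layer 7: {S1, S5, S20, S32, S36}
  layer 8: {S4, S9, S13}
  layer 9: {S15, S37, S42}
Reachable set: {S0, S1, S2, S3, S4, S5, S6, S7, S8, S9, S10, S12, S13, S14, S15, S17, S18, S19, S20, S21, S22, S24, S27, S31, S32, S36, S37, S39, S40, S41, S42}
Count = 31

31


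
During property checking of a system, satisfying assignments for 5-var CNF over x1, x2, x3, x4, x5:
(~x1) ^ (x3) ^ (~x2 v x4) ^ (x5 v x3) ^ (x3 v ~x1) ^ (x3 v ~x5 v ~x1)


CNF with 6 clauses over 5 vars (32 assignments).
An assignment satisfies CNF iff every clause has >=1 true literal.
Check each row (bits = x1,x2,x3,x4,x5; clause T/F shown):
  row 0 [00000]: clauses=TFTFTT -> 0
  row 1 [00001]: clauses=TFTTTT -> 0
  row 2 [00010]: clauses=TFTFTT -> 0
  row 3 [00011]: clauses=TFTTTT -> 0
  row 4 [00100]: clauses=TTTTTT -> 1
  row 5 [00101]: clauses=TTTTTT -> 1
  row 6 [00110]: clauses=TTTTTT -> 1
  row 7 [00111]: clauses=TTTTTT -> 1
  row 8 [01000]: clauses=TFFFTT -> 0
  row 9 [01001]: clauses=TFFTTT -> 0
  row 10 [01010]: clauses=TFTFTT -> 0
  row 11 [01011]: clauses=TFTTTT -> 0
  row 12 [01100]: clauses=TTFTTT -> 0
  row 13 [01101]: clauses=TTFTTT -> 0
  row 14 [01110]: clauses=TTTTTT -> 1
  row 15 [01111]: clauses=TTTTTT -> 1
  row 16 [10000]: clauses=FFTFFT -> 0
  row 17 [10001]: clauses=FFTTFF -> 0
  row 18 [10010]: clauses=FFTFFT -> 0
  row 19 [10011]: clauses=FFTTFF -> 0
  row 20 [10100]: clauses=FTTTTT -> 0
  row 21 [10101]: clauses=FTTTTT -> 0
  row 22 [10110]: clauses=FTTTTT -> 0
  row 23 [10111]: clauses=FTTTTT -> 0
  row 24 [11000]: clauses=FFFFFT -> 0
  row 25 [11001]: clauses=FFFTFF -> 0
  row 26 [11010]: clauses=FFTFFT -> 0
  row 27 [11011]: clauses=FFTTFF -> 0
  row 28 [11100]: clauses=FTFTTT -> 0
  row 29 [11101]: clauses=FTFTTT -> 0
  row 30 [11110]: clauses=FTTTTT -> 0
  row 31 [11111]: clauses=FTTTTT -> 0
Full result column, 8 rows per line (x1,x2 fixed per line; x3,x4,x5 runs 000..111 left to right):
  rows 0-7 [x1,x2=00]: 00001111  (ones: 4)
  rows 8-15 [x1,x2=01]: 00000011  (ones: 2)
  rows 16-23 [x1,x2=10]: 00000000  (ones: 0)
  rows 24-31 [x1,x2=11]: 00000000  (ones: 0)
Satisfying assignments = 4+2+0+0 = 6

6


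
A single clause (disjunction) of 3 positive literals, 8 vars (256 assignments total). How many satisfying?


Step 1: Total=2^8=256
Step 2: Unsat when all 3 false: 2^5=32
Step 3: Sat=256-32=224

224


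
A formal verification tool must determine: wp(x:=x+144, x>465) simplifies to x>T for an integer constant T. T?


Formula: wp(x:=E, P) = P[E/x] (substitute E for x in postcondition)
Step 1: Postcondition: x>465
Step 2: Substitute x+144 for x: x+144>465
Step 3: Solve for x: x > 465-144 = 321

321


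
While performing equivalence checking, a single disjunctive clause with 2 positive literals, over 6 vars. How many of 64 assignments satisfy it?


Step 1: Total=2^6=64
Step 2: Unsat when all 2 false: 2^4=16
Step 3: Sat=64-16=48

48


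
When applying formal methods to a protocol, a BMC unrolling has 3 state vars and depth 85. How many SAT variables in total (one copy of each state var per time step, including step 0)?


BMC unrolls to depth k, creating one copy of each state var for steps 0..k.
Step count = 85 + 1 = 86 (steps 0 through 85)
Vars per step = 3
Total = 3 * 86 = 258

258


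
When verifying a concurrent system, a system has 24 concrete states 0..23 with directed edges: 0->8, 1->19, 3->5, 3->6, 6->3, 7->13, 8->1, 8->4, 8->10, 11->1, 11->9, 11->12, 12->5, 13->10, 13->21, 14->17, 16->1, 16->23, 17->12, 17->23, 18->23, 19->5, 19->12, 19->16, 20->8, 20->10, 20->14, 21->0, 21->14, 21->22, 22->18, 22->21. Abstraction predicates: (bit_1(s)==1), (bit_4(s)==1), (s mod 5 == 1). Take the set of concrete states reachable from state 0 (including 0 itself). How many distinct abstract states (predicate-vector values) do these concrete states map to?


BFS from 0:
Concrete reachable: {0, 1, 4, 5, 8, 10, 12, 16, 19, 23}
Abstract via predicates (bit_1(s)==1), (bit_4(s)==1), (s mod 5 == 1):
  (0,0,0) <- {0, 4, 5, 8, 12}
  (0,0,1) <- {1}
  (0,1,1) <- {16}
  (1,0,0) <- {10}
  (1,1,0) <- {19, 23}
Distinct abstract states = 5

5


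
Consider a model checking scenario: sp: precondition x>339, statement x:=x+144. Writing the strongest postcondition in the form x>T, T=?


Formula: sp(P, x:=E) = exists old_x. (x = E[old_x/x]) AND P[old_x/x] (old_x is the value of x before the assignment; eliminate old_x by solving x = E[old_x/x] for old_x)
Step 1: Precondition P: x>339, i.e. old_x > 339
Step 2: Assignment gives x = old_x + 144, so old_x = x - 144
Step 3: Substitute into P: x - 144 > 339
Step 4: Simplify: x > 339+144 = 483

483


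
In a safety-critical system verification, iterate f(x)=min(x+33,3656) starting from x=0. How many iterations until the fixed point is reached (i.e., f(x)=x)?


Step 1: x=0, cap=3656, increment=33
Step 2: x grows by 33 each step until capped at 3656; fixed point is x=3656
Step 3: iterations = ceil(3656/33) = 111

111


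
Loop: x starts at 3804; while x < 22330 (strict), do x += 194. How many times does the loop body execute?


Step 1: x goes from 3804 toward 22330 by 194; the body runs while x<22330, so iterations = ceil((bound-start)/step)
Step 2: Distance=18526
Step 3: ceil(18526/194)=96

96


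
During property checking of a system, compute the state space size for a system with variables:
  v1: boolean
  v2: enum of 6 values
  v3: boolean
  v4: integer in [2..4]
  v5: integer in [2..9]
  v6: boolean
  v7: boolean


State space = product of domain sizes of all variables.
Domain sizes:
  v1 (boolean): 2
  v2 (enum of 6 values): 6
  v3 (boolean): 2
  v4 (integer in [2..4]): 3
  v5 (integer in [2..9]): 8
  v6 (boolean): 2
  v7 (boolean): 2
Product = 2 * 6 * 2 * 3 * 8 * 2 * 2 = 2304

2304


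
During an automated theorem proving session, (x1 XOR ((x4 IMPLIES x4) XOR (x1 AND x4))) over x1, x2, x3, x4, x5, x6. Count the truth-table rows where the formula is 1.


Formula: (x1 XOR ((x4 IMPLIES x4) XOR (x1 AND x4))) over 6 vars (64 rows)
Evaluate each row (x1, x2, x3, x4, x5, x6 as bits, MSB first):
  row 0 [000000]: (0 XOR ((0 IMPLIES 0) XOR (0 AND 0))) -> 1
  row 1 [000001]: (0 XOR ((0 IMPLIES 0) XOR (0 AND 0))) -> 1
  row 2 [000010]: (0 XOR ((0 IMPLIES 0) XOR (0 AND 0))) -> 1
  row 3 [000011]: (0 XOR ((0 IMPLIES 0) XOR (0 AND 0))) -> 1
  row 4 [000100]: (0 XOR ((1 IMPLIES 1) XOR (0 AND 1))) -> 1
  (every remaining row is evaluated the same way; all 64 results are listed next)
Full result column, 8 rows per line (x1,x2,x3 fixed per line; x4,x5,x6 runs 000..111 left to right):
  rows 0-7 [x1,x2,x3=000]: 11111111  (ones: 8)
  rows 8-15 [x1,x2,x3=001]: 11111111  (ones: 8)
  rows 16-23 [x1,x2,x3=010]: 11111111  (ones: 8)
  rows 24-31 [x1,x2,x3=011]: 11111111  (ones: 8)
  rows 32-39 [x1,x2,x3=100]: 00001111  (ones: 4)
  rows 40-47 [x1,x2,x3=101]: 00001111  (ones: 4)
  rows 48-55 [x1,x2,x3=110]: 00001111  (ones: 4)
  rows 56-63 [x1,x2,x3=111]: 00001111  (ones: 4)
Count of 1-rows = 8+8+8+8+4+4+4+4 = 48

48


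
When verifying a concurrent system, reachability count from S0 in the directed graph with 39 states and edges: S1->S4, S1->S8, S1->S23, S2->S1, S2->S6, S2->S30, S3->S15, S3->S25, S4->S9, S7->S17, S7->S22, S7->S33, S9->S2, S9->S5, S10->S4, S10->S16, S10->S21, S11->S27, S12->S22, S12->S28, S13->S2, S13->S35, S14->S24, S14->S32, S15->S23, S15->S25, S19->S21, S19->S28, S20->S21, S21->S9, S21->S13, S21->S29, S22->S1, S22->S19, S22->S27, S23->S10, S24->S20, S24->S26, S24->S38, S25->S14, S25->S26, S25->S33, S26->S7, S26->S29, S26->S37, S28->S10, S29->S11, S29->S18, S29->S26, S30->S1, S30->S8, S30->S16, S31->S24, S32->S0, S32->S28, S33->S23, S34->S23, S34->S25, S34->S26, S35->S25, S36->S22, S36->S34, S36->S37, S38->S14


BFS from S0:
  layer 0: {S0}
Reachable set: {S0}
Count = 1

1


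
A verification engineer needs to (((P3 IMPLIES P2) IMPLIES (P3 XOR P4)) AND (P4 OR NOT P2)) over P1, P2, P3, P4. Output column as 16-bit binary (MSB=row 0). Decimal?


Formula: (((P3 IMPLIES P2) IMPLIES (P3 XOR P4)) AND (P4 OR NOT P2)) over P1, P2, P3, P4 (16 rows)
Evaluate each row (bits = P1,P2,P3,P4, MSB first):
  row 0 [0000]: (((0 IMPLIES 0) IMPLIES (0 XOR 0)) AND (0 OR NOT 0)) -> 0
  row 1 [0001]: (((0 IMPLIES 0) IMPLIES (0 XOR 1)) AND (1 OR NOT 0)) -> 1
  row 2 [0010]: (((1 IMPLIES 0) IMPLIES (1 XOR 0)) AND (0 OR NOT 0)) -> 1
  row 3 [0011]: (((1 IMPLIES 0) IMPLIES (1 XOR 1)) AND (1 OR NOT 0)) -> 1
  row 4 [0100]: (((0 IMPLIES 1) IMPLIES (0 XOR 0)) AND (0 OR NOT 1)) -> 0
  row 5 [0101]: (((0 IMPLIES 1) IMPLIES (0 XOR 1)) AND (1 OR NOT 1)) -> 1
  row 6 [0110]: (((1 IMPLIES 1) IMPLIES (1 XOR 0)) AND (0 OR NOT 1)) -> 0
  row 7 [0111]: (((1 IMPLIES 1) IMPLIES (1 XOR 1)) AND (1 OR NOT 1)) -> 0
  row 8 [1000]: (((0 IMPLIES 0) IMPLIES (0 XOR 0)) AND (0 OR NOT 0)) -> 0
  row 9 [1001]: (((0 IMPLIES 0) IMPLIES (0 XOR 1)) AND (1 OR NOT 0)) -> 1
  row 10 [1010]: (((1 IMPLIES 0) IMPLIES (1 XOR 0)) AND (0 OR NOT 0)) -> 1
  row 11 [1011]: (((1 IMPLIES 0) IMPLIES (1 XOR 1)) AND (1 OR NOT 0)) -> 1
  row 12 [1100]: (((0 IMPLIES 1) IMPLIES (0 XOR 0)) AND (0 OR NOT 1)) -> 0
  row 13 [1101]: (((0 IMPLIES 1) IMPLIES (0 XOR 1)) AND (1 OR NOT 1)) -> 1
  row 14 [1110]: (((1 IMPLIES 1) IMPLIES (1 XOR 0)) AND (0 OR NOT 1)) -> 0
  row 15 [1111]: (((1 IMPLIES 1) IMPLIES (1 XOR 1)) AND (1 OR NOT 1)) -> 0
Full result column, 4 rows per line (P1,P2 fixed per line; P3,P4 runs 00..11 left to right):
  rows 0-3 [P1,P2=00]: 0111  = hex 7
  rows 4-7 [P1,P2=01]: 0100  = hex 4
  rows 8-11 [P1,P2=10]: 0111  = hex 7
  rows 12-15 [P1,P2=11]: 0100  = hex 4
Output column (row 0 .. row 15) = 0111010001110100
Output column grouped in 4s = 0111 0100 0111 0100 = 0x7474
Convert to decimal digit by digit (value = value*16 + digit):
  7 -> 7
  7*16 + 4 = 116
  116*16 + 7 = 1863
  1863*16 + 4 = 29812
Decimal = 29812

29812


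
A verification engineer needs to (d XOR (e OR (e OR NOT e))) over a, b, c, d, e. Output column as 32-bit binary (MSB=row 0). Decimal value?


Formula: (d XOR (e OR (e OR NOT e))) over a, b, c, d, e (32 rows)
Evaluate each row (bits = a,b,c,d,e, MSB first):
  row 0 [00000]: (0 XOR (0 OR (0 OR NOT 0))) -> 1
  row 1 [00001]: (0 XOR (1 OR (1 OR NOT 1))) -> 1
  row 2 [00010]: (1 XOR (0 OR (0 OR NOT 0))) -> 0
  row 3 [00011]: (1 XOR (1 OR (1 OR NOT 1))) -> 0
  row 4 [00100]: (0 XOR (0 OR (0 OR NOT 0))) -> 1
  row 5 [00101]: (0 XOR (1 OR (1 OR NOT 1))) -> 1
  row 6 [00110]: (1 XOR (0 OR (0 OR NOT 0))) -> 0
  row 7 [00111]: (1 XOR (1 OR (1 OR NOT 1))) -> 0
  row 8 [01000]: (0 XOR (0 OR (0 OR NOT 0))) -> 1
  row 9 [01001]: (0 XOR (1 OR (1 OR NOT 1))) -> 1
  row 10 [01010]: (1 XOR (0 OR (0 OR NOT 0))) -> 0
  row 11 [01011]: (1 XOR (1 OR (1 OR NOT 1))) -> 0
  row 12 [01100]: (0 XOR (0 OR (0 OR NOT 0))) -> 1
  row 13 [01101]: (0 XOR (1 OR (1 OR NOT 1))) -> 1
  row 14 [01110]: (1 XOR (0 OR (0 OR NOT 0))) -> 0
  row 15 [01111]: (1 XOR (1 OR (1 OR NOT 1))) -> 0
  row 16 [10000]: (0 XOR (0 OR (0 OR NOT 0))) -> 1
  row 17 [10001]: (0 XOR (1 OR (1 OR NOT 1))) -> 1
  row 18 [10010]: (1 XOR (0 OR (0 OR NOT 0))) -> 0
  row 19 [10011]: (1 XOR (1 OR (1 OR NOT 1))) -> 0
  row 20 [10100]: (0 XOR (0 OR (0 OR NOT 0))) -> 1
  row 21 [10101]: (0 XOR (1 OR (1 OR NOT 1))) -> 1
  row 22 [10110]: (1 XOR (0 OR (0 OR NOT 0))) -> 0
  row 23 [10111]: (1 XOR (1 OR (1 OR NOT 1))) -> 0
  row 24 [11000]: (0 XOR (0 OR (0 OR NOT 0))) -> 1
  row 25 [11001]: (0 XOR (1 OR (1 OR NOT 1))) -> 1
  row 26 [11010]: (1 XOR (0 OR (0 OR NOT 0))) -> 0
  row 27 [11011]: (1 XOR (1 OR (1 OR NOT 1))) -> 0
  row 28 [11100]: (0 XOR (0 OR (0 OR NOT 0))) -> 1
  row 29 [11101]: (0 XOR (1 OR (1 OR NOT 1))) -> 1
  row 30 [11110]: (1 XOR (0 OR (0 OR NOT 0))) -> 0
  row 31 [11111]: (1 XOR (1 OR (1 OR NOT 1))) -> 0
Full result column, 4 rows per line (a,b,c fixed per line; d,e runs 00..11 left to right):
  rows 0-3 [a,b,c=000]: 1100  = hex C
  rows 4-7 [a,b,c=001]: 1100  = hex C
  rows 8-11 [a,b,c=010]: 1100  = hex C
  rows 12-15 [a,b,c=011]: 1100  = hex C
  rows 16-19 [a,b,c=100]: 1100  = hex C
  rows 20-23 [a,b,c=101]: 1100  = hex C
  rows 24-27 [a,b,c=110]: 1100  = hex C
  rows 28-31 [a,b,c=111]: 1100  = hex C
Output column (row 0 .. row 31) = 11001100110011001100110011001100
Output column grouped in 4s = 1100 1100 1100 1100 1100 1100 1100 1100 = 0xCCCCCCCC
Convert to decimal digit by digit (value = value*16 + digit):
  C -> 12
  12*16 + 12 (C) = 204
  204*16 + 12 (C) = 3276
  3276*16 + 12 (C) = 52428
  52428*16 + 12 (C) = 838860
  838860*16 + 12 (C) = 13421772
  13421772*16 + 12 (C) = 214748364
  214748364*16 + 12 (C) = 3435973836
Decimal = 3435973836

3435973836


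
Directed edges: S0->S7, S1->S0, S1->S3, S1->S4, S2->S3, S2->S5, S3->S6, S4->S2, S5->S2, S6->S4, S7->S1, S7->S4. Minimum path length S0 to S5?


BFS layer-by-layer from S0:
  dist 0: {S0}
  dist 1: {S7}
  dist 2: {S1, S4}
  dist 3: {S2, S3}
  dist 4: {S5, S6}
  -> S5 reached at distance 4
Shortest path length = 4

4


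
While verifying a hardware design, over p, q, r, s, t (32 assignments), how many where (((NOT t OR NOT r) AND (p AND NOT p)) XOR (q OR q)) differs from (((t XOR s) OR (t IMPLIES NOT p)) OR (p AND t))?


F1 = (((NOT t OR NOT r) AND (p AND NOT p)) XOR (q OR q))
F2 = (((t XOR s) OR (t IMPLIES NOT p)) OR (p AND t))
Evaluate both on each of 32 rows (bits = p,q,r,s,t):
  row 0 [00000]: F1=0 F2=1 (differ) -> 1
  row 1 [00001]: F1=0 F2=1 (differ) -> 1
  row 2 [00010]: F1=0 F2=1 (differ) -> 1
  row 3 [00011]: F1=0 F2=1 (differ) -> 1
  row 4 [00100]: F1=0 F2=1 (differ) -> 1
  row 5 [00101]: F1=0 F2=1 (differ) -> 1
  row 6 [00110]: F1=0 F2=1 (differ) -> 1
  row 7 [00111]: F1=0 F2=1 (differ) -> 1
  row 8 [01000]: F1=1 F2=1 -> 0
  row 9 [01001]: F1=1 F2=1 -> 0
  row 10 [01010]: F1=1 F2=1 -> 0
  row 11 [01011]: F1=1 F2=1 -> 0
  row 12 [01100]: F1=1 F2=1 -> 0
  row 13 [01101]: F1=1 F2=1 -> 0
  row 14 [01110]: F1=1 F2=1 -> 0
  row 15 [01111]: F1=1 F2=1 -> 0
  row 16 [10000]: F1=0 F2=1 (differ) -> 1
  row 17 [10001]: F1=0 F2=1 (differ) -> 1
  row 18 [10010]: F1=0 F2=1 (differ) -> 1
  row 19 [10011]: F1=0 F2=1 (differ) -> 1
  row 20 [10100]: F1=0 F2=1 (differ) -> 1
  row 21 [10101]: F1=0 F2=1 (differ) -> 1
  row 22 [10110]: F1=0 F2=1 (differ) -> 1
  row 23 [10111]: F1=0 F2=1 (differ) -> 1
  row 24 [11000]: F1=1 F2=1 -> 0
  row 25 [11001]: F1=1 F2=1 -> 0
  row 26 [11010]: F1=1 F2=1 -> 0
  row 27 [11011]: F1=1 F2=1 -> 0
  row 28 [11100]: F1=1 F2=1 -> 0
  row 29 [11101]: F1=1 F2=1 -> 0
  row 30 [11110]: F1=1 F2=1 -> 0
  row 31 [11111]: F1=1 F2=1 -> 0
Full result column, 8 rows per line (p,q fixed per line; r,s,t runs 000..111 left to right):
  rows 0-7 [p,q=00]: 11111111  (ones: 8)
  rows 8-15 [p,q=01]: 00000000  (ones: 0)
  rows 16-23 [p,q=10]: 11111111  (ones: 8)
  rows 24-31 [p,q=11]: 00000000  (ones: 0)
Disagreements = 8+0+8+0 = 16

16


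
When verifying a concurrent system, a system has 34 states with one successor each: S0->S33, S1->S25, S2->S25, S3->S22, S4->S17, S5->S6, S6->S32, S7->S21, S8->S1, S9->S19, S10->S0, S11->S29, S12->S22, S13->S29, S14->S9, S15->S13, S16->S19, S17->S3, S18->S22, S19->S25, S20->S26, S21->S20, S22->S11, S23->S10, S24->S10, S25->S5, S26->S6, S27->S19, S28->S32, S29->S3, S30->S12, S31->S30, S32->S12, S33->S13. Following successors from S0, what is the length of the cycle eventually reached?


Trace from S0 until a state repeats:
  S0 -> S33 -> S13 -> S29 -> S3 -> S22 -> S11 -> S29
S29 first seen at step 3, revisited at step 7.
Cycle length = 7 - 3 = 4

4


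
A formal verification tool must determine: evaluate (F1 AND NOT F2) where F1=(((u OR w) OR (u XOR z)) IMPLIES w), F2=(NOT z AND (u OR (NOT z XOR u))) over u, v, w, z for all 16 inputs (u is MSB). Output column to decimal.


F1 = (((u OR w) OR (u XOR z)) IMPLIES w)
F2 = (NOT z AND (u OR (NOT z XOR u)))
Counterexample to F1=>F2 is where F1=1 and F2=0.
Evaluate each row (bits = u,v,w,z, MSB first):
  row 0 [0000]: F1=1 F2=1 -> F1&~F2 -> 0
  row 1 [0001]: F1=0 F2=0 -> F1&~F2 -> 0
  row 2 [0010]: F1=1 F2=1 -> F1&~F2 -> 0
  row 3 [0011]: F1=1 F2=0 -> F1&~F2 -> 1
  row 4 [0100]: F1=1 F2=1 -> F1&~F2 -> 0
  row 5 [0101]: F1=0 F2=0 -> F1&~F2 -> 0
  row 6 [0110]: F1=1 F2=1 -> F1&~F2 -> 0
  row 7 [0111]: F1=1 F2=0 -> F1&~F2 -> 1
  row 8 [1000]: F1=0 F2=1 -> F1&~F2 -> 0
  row 9 [1001]: F1=0 F2=0 -> F1&~F2 -> 0
  row 10 [1010]: F1=1 F2=1 -> F1&~F2 -> 0
  row 11 [1011]: F1=1 F2=0 -> F1&~F2 -> 1
  row 12 [1100]: F1=0 F2=1 -> F1&~F2 -> 0
  row 13 [1101]: F1=0 F2=0 -> F1&~F2 -> 0
  row 14 [1110]: F1=1 F2=1 -> F1&~F2 -> 0
  row 15 [1111]: F1=1 F2=0 -> F1&~F2 -> 1
Full result column, 4 rows per line (u,v fixed per line; w,z runs 00..11 left to right):
  rows 0-3 [u,v=00]: 0001  = hex 1
  rows 4-7 [u,v=01]: 0001  = hex 1
  rows 8-11 [u,v=10]: 0001  = hex 1
  rows 12-15 [u,v=11]: 0001  = hex 1
Counterexample vector (row 0 .. row 15) = 0001000100010001
Output column grouped in 4s = 0001 0001 0001 0001 = 0x1111
Convert to decimal digit by digit (value = value*16 + digit):
  1 -> 1
  1*16 + 1 = 17
  17*16 + 1 = 273
  273*16 + 1 = 4369
Decimal = 4369

4369


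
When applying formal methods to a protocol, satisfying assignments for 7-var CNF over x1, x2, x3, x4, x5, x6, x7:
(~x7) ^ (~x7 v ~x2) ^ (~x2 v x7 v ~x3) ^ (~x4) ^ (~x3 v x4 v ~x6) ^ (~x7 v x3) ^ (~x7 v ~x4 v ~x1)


CNF with 7 clauses over 7 vars (128 assignments).
An assignment satisfies CNF iff every clause has >=1 true literal.
Check each row (bits = x1,x2,x3,x4,x5,x6,x7; clause T/F shown):
  row 0 [0000000]: clauses=TTTTTTT -> 1
  row 1 [0000001]: clauses=FTTTTFT -> 0
  row 2 [0000010]: clauses=TTTTTTT -> 1
  row 3 [0000011]: clauses=FTTTTFT -> 0
  row 4 [0000100]: clauses=TTTTTTT -> 1
  (every remaining row is evaluated the same way; all 128 results are listed next)
Full result column, 8 rows per line (x1,x2,x3,x4 fixed per line; x5,x6,x7 runs 000..111 left to right):
  rows 0-7 [x1,x2,x3,x4=0000]: 10101010  (ones: 4)
  rows 8-15 [x1,x2,x3,x4=0001]: 00000000  (ones: 0)
  rows 16-23 [x1,x2,x3,x4=0010]: 10001000  (ones: 2)
  rows 24-31 [x1,x2,x3,x4=0011]: 00000000  (ones: 0)
  rows 32-39 [x1,x2,x3,x4=0100]: 10101010  (ones: 4)
  rows 40-47 [x1,x2,x3,x4=0101]: 00000000  (ones: 0)
  rows 48-55 [x1,x2,x3,x4=0110]: 00000000  (ones: 0)
  rows 56-63 [x1,x2,x3,x4=0111]: 00000000  (ones: 0)
  rows 64-71 [x1,x2,x3,x4=1000]: 10101010  (ones: 4)
  rows 72-79 [x1,x2,x3,x4=1001]: 00000000  (ones: 0)
  rows 80-87 [x1,x2,x3,x4=1010]: 10001000  (ones: 2)
  rows 88-95 [x1,x2,x3,x4=1011]: 00000000  (ones: 0)
  rows 96-103 [x1,x2,x3,x4=1100]: 10101010  (ones: 4)
  rows 104-111 [x1,x2,x3,x4=1101]: 00000000  (ones: 0)
  rows 112-119 [x1,x2,x3,x4=1110]: 00000000  (ones: 0)
  rows 120-127 [x1,x2,x3,x4=1111]: 00000000  (ones: 0)
Satisfying assignments = 4+0+2+0+4+0+0+0+4+0+2+0+4+0+0+0 = 20

20


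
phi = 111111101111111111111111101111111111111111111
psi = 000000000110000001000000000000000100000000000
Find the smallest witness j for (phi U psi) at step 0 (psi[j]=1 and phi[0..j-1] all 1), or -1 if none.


(phi U psi) at 0: need smallest j with psi[j]=1 and phi[i]=1 for all i in [0,j).
Scan from step 0:
  step 0: phi=1, psi=0 -> continue
  step 1: phi=1, psi=0 -> continue
  step 2: phi=1, psi=0 -> continue
  step 3: phi=1, psi=0 -> continue
  step 7: phi=0 -> phi-prefix broken from here
  step 9: psi=1 but phi already failed -> not a witness
  step 10: psi=1 but phi already failed -> not a witness
  step 17: psi=1 but phi already failed -> not a witness
  step 33: psi=1 but phi already failed -> not a witness
  end of trace: no witness -> -1
Witness step = -1

-1


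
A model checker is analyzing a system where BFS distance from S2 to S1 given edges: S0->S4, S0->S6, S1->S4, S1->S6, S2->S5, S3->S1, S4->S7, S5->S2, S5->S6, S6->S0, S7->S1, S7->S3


BFS layer-by-layer from S2:
  dist 0: {S2}
  dist 1: {S5}
  dist 2: {S6}
  dist 3: {S0}
  dist 4: {S4}
  dist 5: {S7}
  dist 6: {S1, S3}
  -> S1 reached at distance 6
Shortest path length = 6

6


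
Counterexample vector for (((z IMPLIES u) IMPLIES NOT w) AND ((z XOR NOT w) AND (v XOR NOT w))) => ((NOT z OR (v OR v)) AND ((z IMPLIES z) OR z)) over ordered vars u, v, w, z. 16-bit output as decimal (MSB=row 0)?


F1 = (((z IMPLIES u) IMPLIES NOT w) AND ((z XOR NOT w) AND (v XOR NOT w)))
F2 = ((NOT z OR (v OR v)) AND ((z IMPLIES z) OR z))
Counterexample to F1=>F2 is where F1=1 and F2=0.
Evaluate each row (bits = u,v,w,z, MSB first):
  row 0 [0000]: F1=1 F2=1 -> F1&~F2 -> 0
  row 1 [0001]: F1=0 F2=0 -> F1&~F2 -> 0
  row 2 [0010]: F1=0 F2=1 -> F1&~F2 -> 0
  row 3 [0011]: F1=0 F2=0 -> F1&~F2 -> 0
  row 4 [0100]: F1=0 F2=1 -> F1&~F2 -> 0
  row 5 [0101]: F1=0 F2=1 -> F1&~F2 -> 0
  row 6 [0110]: F1=0 F2=1 -> F1&~F2 -> 0
  row 7 [0111]: F1=1 F2=1 -> F1&~F2 -> 0
  row 8 [1000]: F1=1 F2=1 -> F1&~F2 -> 0
  row 9 [1001]: F1=0 F2=0 -> F1&~F2 -> 0
  row 10 [1010]: F1=0 F2=1 -> F1&~F2 -> 0
  row 11 [1011]: F1=0 F2=0 -> F1&~F2 -> 0
  row 12 [1100]: F1=0 F2=1 -> F1&~F2 -> 0
  row 13 [1101]: F1=0 F2=1 -> F1&~F2 -> 0
  row 14 [1110]: F1=0 F2=1 -> F1&~F2 -> 0
  row 15 [1111]: F1=0 F2=1 -> F1&~F2 -> 0
Full result column, 4 rows per line (u,v fixed per line; w,z runs 00..11 left to right):
  rows 0-3 [u,v=00]: 0000  = hex 0
  rows 4-7 [u,v=01]: 0000  = hex 0
  rows 8-11 [u,v=10]: 0000  = hex 0
  rows 12-15 [u,v=11]: 0000  = hex 0
Counterexample vector (row 0 .. row 15) = 0000000000000000
Output column grouped in 4s = 0000 0000 0000 0000 = 0x0000
Convert to decimal digit by digit (value = value*16 + digit):
  0 -> 0
  0*16 + 0 = 0
  0*16 + 0 = 0
  0*16 + 0 = 0
Decimal = 0

0


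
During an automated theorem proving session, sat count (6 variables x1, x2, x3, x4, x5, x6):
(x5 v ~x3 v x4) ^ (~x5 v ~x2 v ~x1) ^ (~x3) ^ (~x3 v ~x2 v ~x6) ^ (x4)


CNF with 5 clauses over 6 vars (64 assignments).
An assignment satisfies CNF iff every clause has >=1 true literal.
Check each row (bits = x1,x2,x3,x4,x5,x6; clause T/F shown):
  row 0 [000000]: clauses=TTTTF -> 0
  row 1 [000001]: clauses=TTTTF -> 0
  row 2 [000010]: clauses=TTTTF -> 0
  row 3 [000011]: clauses=TTTTF -> 0
  row 4 [000100]: clauses=TTTTT -> 1
  (every remaining row is evaluated the same way; all 64 results are listed next)
Full result column, 8 rows per line (x1,x2,x3 fixed per line; x4,x5,x6 runs 000..111 left to right):
  rows 0-7 [x1,x2,x3=000]: 00001111  (ones: 4)
  rows 8-15 [x1,x2,x3=001]: 00000000  (ones: 0)
  rows 16-23 [x1,x2,x3=010]: 00001111  (ones: 4)
  rows 24-31 [x1,x2,x3=011]: 00000000  (ones: 0)
  rows 32-39 [x1,x2,x3=100]: 00001111  (ones: 4)
  rows 40-47 [x1,x2,x3=101]: 00000000  (ones: 0)
  rows 48-55 [x1,x2,x3=110]: 00001100  (ones: 2)
  rows 56-63 [x1,x2,x3=111]: 00000000  (ones: 0)
Satisfying assignments = 4+0+4+0+4+0+2+0 = 14

14


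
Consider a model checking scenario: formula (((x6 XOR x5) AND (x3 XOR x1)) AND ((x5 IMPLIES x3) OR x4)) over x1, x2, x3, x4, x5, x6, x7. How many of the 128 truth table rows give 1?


Formula: (((x6 XOR x5) AND (x3 XOR x1)) AND ((x5 IMPLIES x3) OR x4)) over 7 vars (128 rows)
Evaluate each row (x1, x2, x3, x4, x5, x6, x7 as bits, MSB first):
  row 0 [0000000]: (((0 XOR 0) AND (0 XOR 0)) AND ((0 IMPLIES 0) OR 0)) -> 0
  row 1 [0000001]: (((0 XOR 0) AND (0 XOR 0)) AND ((0 IMPLIES 0) OR 0)) -> 0
  row 2 [0000010]: (((1 XOR 0) AND (0 XOR 0)) AND ((0 IMPLIES 0) OR 0)) -> 0
  row 3 [0000011]: (((1 XOR 0) AND (0 XOR 0)) AND ((0 IMPLIES 0) OR 0)) -> 0
  row 4 [0000100]: (((0 XOR 1) AND (0 XOR 0)) AND ((1 IMPLIES 0) OR 0)) -> 0
  (every remaining row is evaluated the same way; all 128 results are listed next)
Full result column, 8 rows per line (x1,x2,x3,x4 fixed per line; x5,x6,x7 runs 000..111 left to right):
  rows 0-7 [x1,x2,x3,x4=0000]: 00000000  (ones: 0)
  rows 8-15 [x1,x2,x3,x4=0001]: 00000000  (ones: 0)
  rows 16-23 [x1,x2,x3,x4=0010]: 00111100  (ones: 4)
  rows 24-31 [x1,x2,x3,x4=0011]: 00111100  (ones: 4)
  rows 32-39 [x1,x2,x3,x4=0100]: 00000000  (ones: 0)
  rows 40-47 [x1,x2,x3,x4=0101]: 00000000  (ones: 0)
  rows 48-55 [x1,x2,x3,x4=0110]: 00111100  (ones: 4)
  rows 56-63 [x1,x2,x3,x4=0111]: 00111100  (ones: 4)
  rows 64-71 [x1,x2,x3,x4=1000]: 00110000  (ones: 2)
  rows 72-79 [x1,x2,x3,x4=1001]: 00111100  (ones: 4)
  rows 80-87 [x1,x2,x3,x4=1010]: 00000000  (ones: 0)
  rows 88-95 [x1,x2,x3,x4=1011]: 00000000  (ones: 0)
  rows 96-103 [x1,x2,x3,x4=1100]: 00110000  (ones: 2)
  rows 104-111 [x1,x2,x3,x4=1101]: 00111100  (ones: 4)
  rows 112-119 [x1,x2,x3,x4=1110]: 00000000  (ones: 0)
  rows 120-127 [x1,x2,x3,x4=1111]: 00000000  (ones: 0)
Count of 1-rows = 0+0+4+4+0+0+4+4+2+4+0+0+2+4+0+0 = 28

28


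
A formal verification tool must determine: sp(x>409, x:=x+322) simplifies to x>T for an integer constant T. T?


Formula: sp(P, x:=E) = exists old_x. (x = E[old_x/x]) AND P[old_x/x] (old_x is the value of x before the assignment; eliminate old_x by solving x = E[old_x/x] for old_x)
Step 1: Precondition P: x>409, i.e. old_x > 409
Step 2: Assignment gives x = old_x + 322, so old_x = x - 322
Step 3: Substitute into P: x - 322 > 409
Step 4: Simplify: x > 409+322 = 731

731


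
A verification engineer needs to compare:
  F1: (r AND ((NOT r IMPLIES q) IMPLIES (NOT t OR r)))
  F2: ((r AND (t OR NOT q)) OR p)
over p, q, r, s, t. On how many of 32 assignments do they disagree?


F1 = (r AND ((NOT r IMPLIES q) IMPLIES (NOT t OR r)))
F2 = ((r AND (t OR NOT q)) OR p)
Evaluate both on each of 32 rows (bits = p,q,r,s,t):
  row 0 [00000]: F1=0 F2=0 -> 0
  row 1 [00001]: F1=0 F2=0 -> 0
  row 2 [00010]: F1=0 F2=0 -> 0
  row 3 [00011]: F1=0 F2=0 -> 0
  row 4 [00100]: F1=1 F2=1 -> 0
  row 5 [00101]: F1=1 F2=1 -> 0
  row 6 [00110]: F1=1 F2=1 -> 0
  row 7 [00111]: F1=1 F2=1 -> 0
  row 8 [01000]: F1=0 F2=0 -> 0
  row 9 [01001]: F1=0 F2=0 -> 0
  row 10 [01010]: F1=0 F2=0 -> 0
  row 11 [01011]: F1=0 F2=0 -> 0
  row 12 [01100]: F1=1 F2=0 (differ) -> 1
  row 13 [01101]: F1=1 F2=1 -> 0
  row 14 [01110]: F1=1 F2=0 (differ) -> 1
  row 15 [01111]: F1=1 F2=1 -> 0
  row 16 [10000]: F1=0 F2=1 (differ) -> 1
  row 17 [10001]: F1=0 F2=1 (differ) -> 1
  row 18 [10010]: F1=0 F2=1 (differ) -> 1
  row 19 [10011]: F1=0 F2=1 (differ) -> 1
  row 20 [10100]: F1=1 F2=1 -> 0
  row 21 [10101]: F1=1 F2=1 -> 0
  row 22 [10110]: F1=1 F2=1 -> 0
  row 23 [10111]: F1=1 F2=1 -> 0
  row 24 [11000]: F1=0 F2=1 (differ) -> 1
  row 25 [11001]: F1=0 F2=1 (differ) -> 1
  row 26 [11010]: F1=0 F2=1 (differ) -> 1
  row 27 [11011]: F1=0 F2=1 (differ) -> 1
  row 28 [11100]: F1=1 F2=1 -> 0
  row 29 [11101]: F1=1 F2=1 -> 0
  row 30 [11110]: F1=1 F2=1 -> 0
  row 31 [11111]: F1=1 F2=1 -> 0
Full result column, 8 rows per line (p,q fixed per line; r,s,t runs 000..111 left to right):
  rows 0-7 [p,q=00]: 00000000  (ones: 0)
  rows 8-15 [p,q=01]: 00001010  (ones: 2)
  rows 16-23 [p,q=10]: 11110000  (ones: 4)
  rows 24-31 [p,q=11]: 11110000  (ones: 4)
Disagreements = 0+2+4+4 = 10

10


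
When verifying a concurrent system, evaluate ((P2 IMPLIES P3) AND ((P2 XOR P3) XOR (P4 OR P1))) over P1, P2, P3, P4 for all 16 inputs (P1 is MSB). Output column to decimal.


Formula: ((P2 IMPLIES P3) AND ((P2 XOR P3) XOR (P4 OR P1))) over P1, P2, P3, P4 (16 rows)
Evaluate each row (bits = P1,P2,P3,P4, MSB first):
  row 0 [0000]: ((0 IMPLIES 0) AND ((0 XOR 0) XOR (0 OR 0))) -> 0
  row 1 [0001]: ((0 IMPLIES 0) AND ((0 XOR 0) XOR (1 OR 0))) -> 1
  row 2 [0010]: ((0 IMPLIES 1) AND ((0 XOR 1) XOR (0 OR 0))) -> 1
  row 3 [0011]: ((0 IMPLIES 1) AND ((0 XOR 1) XOR (1 OR 0))) -> 0
  row 4 [0100]: ((1 IMPLIES 0) AND ((1 XOR 0) XOR (0 OR 0))) -> 0
  row 5 [0101]: ((1 IMPLIES 0) AND ((1 XOR 0) XOR (1 OR 0))) -> 0
  row 6 [0110]: ((1 IMPLIES 1) AND ((1 XOR 1) XOR (0 OR 0))) -> 0
  row 7 [0111]: ((1 IMPLIES 1) AND ((1 XOR 1) XOR (1 OR 0))) -> 1
  row 8 [1000]: ((0 IMPLIES 0) AND ((0 XOR 0) XOR (0 OR 1))) -> 1
  row 9 [1001]: ((0 IMPLIES 0) AND ((0 XOR 0) XOR (1 OR 1))) -> 1
  row 10 [1010]: ((0 IMPLIES 1) AND ((0 XOR 1) XOR (0 OR 1))) -> 0
  row 11 [1011]: ((0 IMPLIES 1) AND ((0 XOR 1) XOR (1 OR 1))) -> 0
  row 12 [1100]: ((1 IMPLIES 0) AND ((1 XOR 0) XOR (0 OR 1))) -> 0
  row 13 [1101]: ((1 IMPLIES 0) AND ((1 XOR 0) XOR (1 OR 1))) -> 0
  row 14 [1110]: ((1 IMPLIES 1) AND ((1 XOR 1) XOR (0 OR 1))) -> 1
  row 15 [1111]: ((1 IMPLIES 1) AND ((1 XOR 1) XOR (1 OR 1))) -> 1
Full result column, 4 rows per line (P1,P2 fixed per line; P3,P4 runs 00..11 left to right):
  rows 0-3 [P1,P2=00]: 0110  = hex 6
  rows 4-7 [P1,P2=01]: 0001  = hex 1
  rows 8-11 [P1,P2=10]: 1100  = hex C
  rows 12-15 [P1,P2=11]: 0011  = hex 3
Output column (row 0 .. row 15) = 0110000111000011
Output column grouped in 4s = 0110 0001 1100 0011 = 0x61C3
Convert to decimal digit by digit (value = value*16 + digit):
  6 -> 6
  6*16 + 1 = 97
  97*16 + 12 (C) = 1564
  1564*16 + 3 = 25027
Decimal = 25027

25027


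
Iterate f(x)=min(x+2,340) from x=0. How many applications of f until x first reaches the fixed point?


Step 1: x=0, cap=340, increment=2
Step 2: x grows by 2 each step until capped at 340; fixed point is x=340
Step 3: iterations = ceil(340/2) = 170

170


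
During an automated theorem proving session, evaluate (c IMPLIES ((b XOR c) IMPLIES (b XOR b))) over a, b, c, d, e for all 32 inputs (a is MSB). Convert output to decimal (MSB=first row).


Formula: (c IMPLIES ((b XOR c) IMPLIES (b XOR b))) over a, b, c, d, e (32 rows)
Evaluate each row (bits = a,b,c,d,e, MSB first):
  row 0 [00000]: (0 IMPLIES ((0 XOR 0) IMPLIES (0 XOR 0))) -> 1
  row 1 [00001]: (0 IMPLIES ((0 XOR 0) IMPLIES (0 XOR 0))) -> 1
  row 2 [00010]: (0 IMPLIES ((0 XOR 0) IMPLIES (0 XOR 0))) -> 1
  row 3 [00011]: (0 IMPLIES ((0 XOR 0) IMPLIES (0 XOR 0))) -> 1
  row 4 [00100]: (1 IMPLIES ((0 XOR 1) IMPLIES (0 XOR 0))) -> 0
  row 5 [00101]: (1 IMPLIES ((0 XOR 1) IMPLIES (0 XOR 0))) -> 0
  row 6 [00110]: (1 IMPLIES ((0 XOR 1) IMPLIES (0 XOR 0))) -> 0
  row 7 [00111]: (1 IMPLIES ((0 XOR 1) IMPLIES (0 XOR 0))) -> 0
  row 8 [01000]: (0 IMPLIES ((1 XOR 0) IMPLIES (1 XOR 1))) -> 1
  row 9 [01001]: (0 IMPLIES ((1 XOR 0) IMPLIES (1 XOR 1))) -> 1
  row 10 [01010]: (0 IMPLIES ((1 XOR 0) IMPLIES (1 XOR 1))) -> 1
  row 11 [01011]: (0 IMPLIES ((1 XOR 0) IMPLIES (1 XOR 1))) -> 1
  row 12 [01100]: (1 IMPLIES ((1 XOR 1) IMPLIES (1 XOR 1))) -> 1
  row 13 [01101]: (1 IMPLIES ((1 XOR 1) IMPLIES (1 XOR 1))) -> 1
  row 14 [01110]: (1 IMPLIES ((1 XOR 1) IMPLIES (1 XOR 1))) -> 1
  row 15 [01111]: (1 IMPLIES ((1 XOR 1) IMPLIES (1 XOR 1))) -> 1
  row 16 [10000]: (0 IMPLIES ((0 XOR 0) IMPLIES (0 XOR 0))) -> 1
  row 17 [10001]: (0 IMPLIES ((0 XOR 0) IMPLIES (0 XOR 0))) -> 1
  row 18 [10010]: (0 IMPLIES ((0 XOR 0) IMPLIES (0 XOR 0))) -> 1
  row 19 [10011]: (0 IMPLIES ((0 XOR 0) IMPLIES (0 XOR 0))) -> 1
  row 20 [10100]: (1 IMPLIES ((0 XOR 1) IMPLIES (0 XOR 0))) -> 0
  row 21 [10101]: (1 IMPLIES ((0 XOR 1) IMPLIES (0 XOR 0))) -> 0
  row 22 [10110]: (1 IMPLIES ((0 XOR 1) IMPLIES (0 XOR 0))) -> 0
  row 23 [10111]: (1 IMPLIES ((0 XOR 1) IMPLIES (0 XOR 0))) -> 0
  row 24 [11000]: (0 IMPLIES ((1 XOR 0) IMPLIES (1 XOR 1))) -> 1
  row 25 [11001]: (0 IMPLIES ((1 XOR 0) IMPLIES (1 XOR 1))) -> 1
  row 26 [11010]: (0 IMPLIES ((1 XOR 0) IMPLIES (1 XOR 1))) -> 1
  row 27 [11011]: (0 IMPLIES ((1 XOR 0) IMPLIES (1 XOR 1))) -> 1
  row 28 [11100]: (1 IMPLIES ((1 XOR 1) IMPLIES (1 XOR 1))) -> 1
  row 29 [11101]: (1 IMPLIES ((1 XOR 1) IMPLIES (1 XOR 1))) -> 1
  row 30 [11110]: (1 IMPLIES ((1 XOR 1) IMPLIES (1 XOR 1))) -> 1
  row 31 [11111]: (1 IMPLIES ((1 XOR 1) IMPLIES (1 XOR 1))) -> 1
Full result column, 4 rows per line (a,b,c fixed per line; d,e runs 00..11 left to right):
  rows 0-3 [a,b,c=000]: 1111  = hex F
  rows 4-7 [a,b,c=001]: 0000  = hex 0
  rows 8-11 [a,b,c=010]: 1111  = hex F
  rows 12-15 [a,b,c=011]: 1111  = hex F
  rows 16-19 [a,b,c=100]: 1111  = hex F
  rows 20-23 [a,b,c=101]: 0000  = hex 0
  rows 24-27 [a,b,c=110]: 1111  = hex F
  rows 28-31 [a,b,c=111]: 1111  = hex F
Output column (row 0 .. row 31) = 11110000111111111111000011111111
Output column grouped in 4s = 1111 0000 1111 1111 1111 0000 1111 1111 = 0xF0FFF0FF
Convert to decimal digit by digit (value = value*16 + digit):
  F -> 15
  15*16 + 0 = 240
  240*16 + 15 (F) = 3855
  3855*16 + 15 (F) = 61695
  61695*16 + 15 (F) = 987135
  987135*16 + 0 = 15794160
  15794160*16 + 15 (F) = 252706575
  252706575*16 + 15 (F) = 4043305215
Decimal = 4043305215

4043305215
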